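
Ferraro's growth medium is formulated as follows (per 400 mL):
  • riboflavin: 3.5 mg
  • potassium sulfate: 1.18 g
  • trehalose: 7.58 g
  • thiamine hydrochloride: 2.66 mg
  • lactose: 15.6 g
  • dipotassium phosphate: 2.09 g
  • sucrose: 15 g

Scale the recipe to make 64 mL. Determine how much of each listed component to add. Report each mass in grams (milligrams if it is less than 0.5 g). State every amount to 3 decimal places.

riboflavin 0.560 mg; potassium sulfate 188.800 mg; trehalose 1.213 g; thiamine hydrochloride 0.426 mg; lactose 2.496 g; dipotassium phosphate 334.400 mg; sucrose 2.400 g

Ratio of target to recipe volume: 64 / 400 = 0.16.
riboflavin: 3.5 mg × (64 mL / 400 mL) = 0.560 mg
potassium sulfate: 1.18 g × (64 mL / 400 mL) = 0.1888 g = 188.800 mg
trehalose: 7.58 g × (64 mL / 400 mL) = 1.213 g
thiamine hydrochloride: 2.66 mg × (64 mL / 400 mL) = 0.426 mg
lactose: 15.6 g × (64 mL / 400 mL) = 2.496 g
dipotassium phosphate: 2.09 g × (64 mL / 400 mL) = 0.3344 g = 334.400 mg
sucrose: 15 g × (64 mL / 400 mL) = 2.400 g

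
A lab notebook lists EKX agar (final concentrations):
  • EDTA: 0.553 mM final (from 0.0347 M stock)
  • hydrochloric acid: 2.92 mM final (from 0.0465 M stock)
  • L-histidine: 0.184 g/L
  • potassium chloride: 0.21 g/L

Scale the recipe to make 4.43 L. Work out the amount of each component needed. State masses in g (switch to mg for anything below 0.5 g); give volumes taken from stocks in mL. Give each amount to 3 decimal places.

EDTA 70.599 mL; hydrochloric acid 278.185 mL; L-histidine 0.815 g; potassium chloride 0.930 g

Scale factor relative to 1 L: 4.43.
EDTA: V = C2·V2/C1 = 0.553 mM × 4430 mL ÷ 34.7 mM = 70.599 mL
hydrochloric acid: dilute stock: 2.92 mM × 4430 mL ÷ 46.5 mM = 278.185 mL
L-histidine: 0.184 g/L × 4.43 L = 0.815 g
potassium chloride: 0.21 g/L × 4.43 L = 0.930 g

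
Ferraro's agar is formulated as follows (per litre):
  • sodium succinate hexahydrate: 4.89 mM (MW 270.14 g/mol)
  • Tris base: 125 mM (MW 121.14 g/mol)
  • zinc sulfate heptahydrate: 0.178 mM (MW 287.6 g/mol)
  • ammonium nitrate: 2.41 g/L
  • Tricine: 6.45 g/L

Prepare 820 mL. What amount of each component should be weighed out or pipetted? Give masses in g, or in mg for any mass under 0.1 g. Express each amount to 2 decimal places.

Working volume: 820 mL = 0.82 L.
sodium succinate hexahydrate: 4.89 mmol/L × 270.14 g/mol × 0.82 L ÷ 1000 = 1.08 g
Tris base: 125 mmol/L × 121.14 g/mol × 0.82 L ÷ 1000 = 12.42 g
zinc sulfate heptahydrate: 0.178 mmol/L × 287.6 mg/mmol × 0.82 L = 41.98 mg
ammonium nitrate: 2.41 g/L × 0.82 L = 1.98 g
Tricine: 6.45 g/L × 0.82 L = 5.29 g

sodium succinate hexahydrate 1.08 g; Tris base 12.42 g; zinc sulfate heptahydrate 41.98 mg; ammonium nitrate 1.98 g; Tricine 5.29 g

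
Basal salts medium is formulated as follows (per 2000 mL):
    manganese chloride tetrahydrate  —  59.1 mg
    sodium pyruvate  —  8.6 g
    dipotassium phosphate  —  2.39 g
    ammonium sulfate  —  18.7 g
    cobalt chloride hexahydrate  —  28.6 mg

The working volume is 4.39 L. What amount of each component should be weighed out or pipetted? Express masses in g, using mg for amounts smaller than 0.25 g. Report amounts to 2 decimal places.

manganese chloride tetrahydrate 129.72 mg; sodium pyruvate 18.88 g; dipotassium phosphate 5.25 g; ammonium sulfate 41.05 g; cobalt chloride hexahydrate 62.78 mg

Ratio of target to recipe volume: 4390 / 2000 = 2.195.
manganese chloride tetrahydrate: 59.1 mg × (4390 mL / 2000 mL) = 129.72 mg
sodium pyruvate: 8.6 g × (4390 mL / 2000 mL) = 18.88 g
dipotassium phosphate: 2.39 g × (4390 mL / 2000 mL) = 5.25 g
ammonium sulfate: 18.7 g × (4390 mL / 2000 mL) = 41.05 g
cobalt chloride hexahydrate: 28.6 mg × (4390 mL / 2000 mL) = 62.78 mg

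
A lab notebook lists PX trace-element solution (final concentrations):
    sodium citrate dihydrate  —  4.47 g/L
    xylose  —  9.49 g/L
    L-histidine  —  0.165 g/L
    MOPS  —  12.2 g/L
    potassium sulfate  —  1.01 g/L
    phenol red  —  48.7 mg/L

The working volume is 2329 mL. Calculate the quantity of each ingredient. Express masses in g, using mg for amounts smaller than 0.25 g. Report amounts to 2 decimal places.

sodium citrate dihydrate 10.41 g; xylose 22.10 g; L-histidine 0.38 g; MOPS 28.41 g; potassium sulfate 2.35 g; phenol red 113.42 mg

Working volume: 2329 mL = 2.329 L.
sodium citrate dihydrate: 4.47 g/L × 2.329 L = 10.41 g
xylose: 9.49 g/L × 2.329 L = 22.10 g
L-histidine: 0.165 g/L × 2.329 L = 0.38 g
MOPS: 12.2 g/L × 2.329 L = 28.41 g
potassium sulfate: 1.01 g/L × 2.329 L = 2.35 g
phenol red: 48.7 mg/L × 2.329 L = 113.42 mg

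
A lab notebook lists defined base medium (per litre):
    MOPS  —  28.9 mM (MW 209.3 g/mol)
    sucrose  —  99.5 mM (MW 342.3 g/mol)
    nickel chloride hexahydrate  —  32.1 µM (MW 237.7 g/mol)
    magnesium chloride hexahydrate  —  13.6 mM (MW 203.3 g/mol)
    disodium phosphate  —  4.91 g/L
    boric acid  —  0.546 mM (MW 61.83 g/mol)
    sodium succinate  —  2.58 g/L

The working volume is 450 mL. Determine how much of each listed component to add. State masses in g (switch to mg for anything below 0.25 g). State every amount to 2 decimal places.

MOPS 2.72 g; sucrose 15.33 g; nickel chloride hexahydrate 3.43 mg; magnesium chloride hexahydrate 1.24 g; disodium phosphate 2.21 g; boric acid 15.19 mg; sodium succinate 1.16 g

Target volume = 450 mL = 0.45 L.
MOPS: 28.9 mmol/L × 209.3 g/mol × 0.45 L ÷ 1000 = 2.72 g
sucrose: 99.5 mmol/L × 342.3 g/mol × 0.45 L ÷ 1000 = 15.33 g
nickel chloride hexahydrate: 32.1 µmol/L × 237.7 g/mol × 0.45 L ÷ 1000 = 3.43 mg
magnesium chloride hexahydrate: 13.6 mmol/L × 203.3 g/mol × 0.45 L ÷ 1000 = 1.24 g
disodium phosphate: 4.91 g/L × 0.45 L = 2.21 g
boric acid: 0.546 mmol/L × 61.83 mg/mmol × 0.45 L = 15.19 mg
sodium succinate: 2.58 g/L × 0.45 L = 1.16 g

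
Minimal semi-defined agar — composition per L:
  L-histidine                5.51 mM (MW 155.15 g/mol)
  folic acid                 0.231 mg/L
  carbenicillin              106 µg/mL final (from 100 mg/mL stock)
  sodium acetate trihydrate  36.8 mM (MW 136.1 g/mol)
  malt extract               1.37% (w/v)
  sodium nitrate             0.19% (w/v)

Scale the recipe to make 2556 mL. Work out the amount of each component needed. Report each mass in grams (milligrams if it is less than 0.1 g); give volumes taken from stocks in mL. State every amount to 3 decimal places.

L-histidine 2.185 g; folic acid 0.590 mg; carbenicillin 2.709 mL; sodium acetate trihydrate 12.802 g; malt extract 35.017 g; sodium nitrate 4.856 g

Target volume = 2556 mL = 2.556 L.
L-histidine: 5.51 mmol/L × 155.15 g/mol × 2.556 L ÷ 1000 = 2.185 g
folic acid: 0.231 mg/L × 2.556 L = 0.590 mg
carbenicillin: dilute stock: 106 µg/mL × 2556 mL ÷ 100000 µg/mL = 2.709 mL
sodium acetate trihydrate: 36.8 mmol/L × 136.1 g/mol × 2.556 L ÷ 1000 = 12.802 g
malt extract: 1.37 g per 100 mL × 2556 mL ÷ 100 = 35.017 g
sodium nitrate: 0.19 g per 100 mL × 2556 mL ÷ 100 = 4.856 g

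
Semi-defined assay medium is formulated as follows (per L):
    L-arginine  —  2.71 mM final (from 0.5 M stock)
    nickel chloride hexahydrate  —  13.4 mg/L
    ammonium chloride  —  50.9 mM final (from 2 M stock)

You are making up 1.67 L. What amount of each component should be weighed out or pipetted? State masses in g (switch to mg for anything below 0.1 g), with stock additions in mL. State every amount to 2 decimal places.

Working volume: 1.67 L.
L-arginine: C1V1 = C2V2 → 2.71 mM × 1670 mL ÷ 500 mM = 9.05 mL
nickel chloride hexahydrate: 13.4 mg/L × 1.67 L = 22.38 mg
ammonium chloride: dilute stock: 50.9 mM × 1670 mL ÷ 2000 mM = 42.50 mL

L-arginine 9.05 mL; nickel chloride hexahydrate 22.38 mg; ammonium chloride 42.50 mL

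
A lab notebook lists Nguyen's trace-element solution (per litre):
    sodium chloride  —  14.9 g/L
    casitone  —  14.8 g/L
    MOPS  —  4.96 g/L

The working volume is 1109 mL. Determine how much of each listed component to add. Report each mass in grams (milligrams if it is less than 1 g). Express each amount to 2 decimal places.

Target volume = 1109 mL = 1.109 L.
sodium chloride: 14.9 g/L × 1.109 L = 16.52 g
casitone: 14.8 g/L × 1.109 L = 16.41 g
MOPS: 4.96 g/L × 1.109 L = 5.50 g

sodium chloride 16.52 g; casitone 16.41 g; MOPS 5.50 g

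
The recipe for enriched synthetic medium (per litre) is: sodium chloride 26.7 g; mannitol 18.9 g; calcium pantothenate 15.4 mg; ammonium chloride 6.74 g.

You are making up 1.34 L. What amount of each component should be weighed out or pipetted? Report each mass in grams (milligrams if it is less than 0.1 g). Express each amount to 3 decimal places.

sodium chloride 35.778 g; mannitol 25.326 g; calcium pantothenate 20.636 mg; ammonium chloride 9.032 g

Ratio of target to recipe volume: 1340 / 1000 = 1.34.
sodium chloride: 26.7 g × (1340 mL / 1000 mL) = 35.778 g
mannitol: 18.9 g × (1340 mL / 1000 mL) = 25.326 g
calcium pantothenate: 15.4 mg × (1340 mL / 1000 mL) = 20.636 mg
ammonium chloride: 6.74 g × (1340 mL / 1000 mL) = 9.032 g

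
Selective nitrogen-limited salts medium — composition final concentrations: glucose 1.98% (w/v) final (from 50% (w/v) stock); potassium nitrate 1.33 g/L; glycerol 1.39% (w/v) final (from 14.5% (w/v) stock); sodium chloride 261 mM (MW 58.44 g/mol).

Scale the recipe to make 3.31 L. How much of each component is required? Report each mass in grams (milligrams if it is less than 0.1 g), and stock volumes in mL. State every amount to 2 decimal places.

glucose 131.08 mL; potassium nitrate 4.40 g; glycerol 317.30 mL; sodium chloride 50.49 g

Working volume: 3.31 L.
glucose: dilute stock: 1.98% ÷ 50% × 3310 mL = 131.08 mL
potassium nitrate: 1.33 g/L × 3.31 L = 4.40 g
glycerol: C1V1 = C2V2 → 1.39% ÷ 14.5% × 3310 mL = 317.30 mL
sodium chloride: 261 mmol/L × 58.44 g/mol × 3.31 L ÷ 1000 = 50.49 g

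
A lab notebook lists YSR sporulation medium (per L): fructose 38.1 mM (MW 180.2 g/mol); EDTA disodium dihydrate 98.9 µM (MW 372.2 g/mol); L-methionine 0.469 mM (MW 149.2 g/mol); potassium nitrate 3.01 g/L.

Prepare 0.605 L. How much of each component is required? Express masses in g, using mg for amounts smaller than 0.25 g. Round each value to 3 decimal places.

fructose 4.154 g; EDTA disodium dihydrate 22.270 mg; L-methionine 42.335 mg; potassium nitrate 1.821 g

Working volume: 0.605 L.
fructose: 38.1 mmol/L × 180.2 g/mol × 0.605 L ÷ 1000 = 4.154 g
EDTA disodium dihydrate: 98.9 µmol/L × 372.2 g/mol × 0.605 L ÷ 1000 = 22.270 mg
L-methionine: 0.469 mmol/L × 149.2 mg/mmol × 0.605 L = 42.335 mg
potassium nitrate: 3.01 g/L × 0.605 L = 1.821 g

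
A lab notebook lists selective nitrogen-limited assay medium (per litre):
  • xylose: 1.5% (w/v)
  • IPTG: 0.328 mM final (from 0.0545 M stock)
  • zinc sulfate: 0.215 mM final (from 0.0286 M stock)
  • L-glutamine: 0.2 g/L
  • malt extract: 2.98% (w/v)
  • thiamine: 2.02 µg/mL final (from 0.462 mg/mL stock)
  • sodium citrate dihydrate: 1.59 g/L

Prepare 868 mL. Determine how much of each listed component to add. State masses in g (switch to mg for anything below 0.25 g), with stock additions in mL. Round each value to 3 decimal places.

xylose 13.020 g; IPTG 5.224 mL; zinc sulfate 6.525 mL; L-glutamine 173.600 mg; malt extract 25.866 g; thiamine 3.795 mL; sodium citrate dihydrate 1.380 g

Target volume = 868 mL = 0.868 L.
xylose: 1.5 g per 100 mL × 868 mL ÷ 100 = 13.020 g
IPTG: dilute stock: 0.328 mM × 868 mL ÷ 54.5 mM = 5.224 mL
zinc sulfate: V = C2·V2/C1 = 0.215 mM × 868 mL ÷ 28.6 mM = 6.525 mL
L-glutamine: 0.2 g/L × 0.868 L = 0.1736 g = 173.600 mg
malt extract: 2.98% w/v = 29.8 g/L → 29.8 × 0.868 L = 25.866 g
thiamine: V = C2·V2/C1 = 2.02 µg/mL × 868 mL ÷ 462 µg/mL = 3.795 mL
sodium citrate dihydrate: 1.59 g/L × 0.868 L = 1.380 g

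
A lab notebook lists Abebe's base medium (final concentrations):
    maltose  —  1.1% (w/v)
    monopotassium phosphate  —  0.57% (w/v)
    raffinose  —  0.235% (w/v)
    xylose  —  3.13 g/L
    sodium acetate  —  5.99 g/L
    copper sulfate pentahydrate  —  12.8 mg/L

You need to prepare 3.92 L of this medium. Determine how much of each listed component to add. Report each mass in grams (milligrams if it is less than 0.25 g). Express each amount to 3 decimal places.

Working volume: 3.92 L.
maltose: 1.1 g per 100 mL × 3920 mL ÷ 100 = 43.120 g
monopotassium phosphate: 0.57 g per 100 mL × 3920 mL ÷ 100 = 22.344 g
raffinose: 0.235 g per 100 mL × 3920 mL ÷ 100 = 9.212 g
xylose: 3.13 g/L × 3.92 L = 12.270 g
sodium acetate: 5.99 g/L × 3.92 L = 23.481 g
copper sulfate pentahydrate: 12.8 mg/L × 3.92 L = 50.176 mg

maltose 43.120 g; monopotassium phosphate 22.344 g; raffinose 9.212 g; xylose 12.270 g; sodium acetate 23.481 g; copper sulfate pentahydrate 50.176 mg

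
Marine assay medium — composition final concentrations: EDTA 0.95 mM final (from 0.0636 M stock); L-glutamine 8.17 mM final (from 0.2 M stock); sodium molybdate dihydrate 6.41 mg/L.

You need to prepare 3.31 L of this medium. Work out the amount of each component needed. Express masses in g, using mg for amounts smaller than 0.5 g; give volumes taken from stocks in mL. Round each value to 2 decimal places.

Working volume: 3.31 L.
EDTA: dilute stock: 0.95 mM × 3310 mL ÷ 63.6 mM = 49.44 mL
L-glutamine: dilute stock: 8.17 mM × 3310 mL ÷ 200 mM = 135.21 mL
sodium molybdate dihydrate: 6.41 mg/L × 3.31 L = 21.22 mg

EDTA 49.44 mL; L-glutamine 135.21 mL; sodium molybdate dihydrate 21.22 mg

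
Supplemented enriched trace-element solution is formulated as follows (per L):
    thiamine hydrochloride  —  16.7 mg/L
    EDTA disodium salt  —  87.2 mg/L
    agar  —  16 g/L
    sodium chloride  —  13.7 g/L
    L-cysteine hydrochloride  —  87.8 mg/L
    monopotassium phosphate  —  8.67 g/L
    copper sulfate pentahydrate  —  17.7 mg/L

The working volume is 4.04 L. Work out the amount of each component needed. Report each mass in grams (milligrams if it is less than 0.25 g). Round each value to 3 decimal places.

thiamine hydrochloride 67.468 mg; EDTA disodium salt 0.352 g; agar 64.640 g; sodium chloride 55.348 g; L-cysteine hydrochloride 0.355 g; monopotassium phosphate 35.027 g; copper sulfate pentahydrate 71.508 mg

Scale factor relative to 1 L: 4.04.
thiamine hydrochloride: 16.7 mg/L × 4.04 L = 67.468 mg
EDTA disodium salt: 87.2 mg/L × 4.04 L = 352.288 mg = 0.352 g
agar: 16 g/L × 4.04 L = 64.640 g
sodium chloride: 13.7 g/L × 4.04 L = 55.348 g
L-cysteine hydrochloride: 87.8 mg/L × 4.04 L = 354.712 mg = 0.355 g
monopotassium phosphate: 8.67 g/L × 4.04 L = 35.027 g
copper sulfate pentahydrate: 17.7 mg/L × 4.04 L = 71.508 mg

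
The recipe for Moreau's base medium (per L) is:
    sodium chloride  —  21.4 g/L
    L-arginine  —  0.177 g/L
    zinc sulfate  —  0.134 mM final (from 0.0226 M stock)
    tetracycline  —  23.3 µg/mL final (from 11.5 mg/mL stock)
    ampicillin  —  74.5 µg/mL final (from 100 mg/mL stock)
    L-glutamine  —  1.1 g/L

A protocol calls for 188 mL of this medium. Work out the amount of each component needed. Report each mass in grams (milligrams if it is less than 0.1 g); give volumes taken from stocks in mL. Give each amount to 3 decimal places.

sodium chloride 4.023 g; L-arginine 33.276 mg; zinc sulfate 1.115 mL; tetracycline 0.381 mL; ampicillin 0.140 mL; L-glutamine 0.207 g

Working volume: 188 mL = 0.188 L.
sodium chloride: 21.4 g/L × 0.188 L = 4.023 g
L-arginine: 0.177 g/L × 0.188 L = 0.033276 g = 33.276 mg
zinc sulfate: V = C2·V2/C1 = 0.134 mM × 188 mL ÷ 22.6 mM = 1.115 mL
tetracycline: V = C2·V2/C1 = 23.3 µg/mL × 188 mL ÷ 11500 µg/mL = 0.381 mL
ampicillin: dilute stock: 74.5 µg/mL × 188 mL ÷ 100000 µg/mL = 0.140 mL
L-glutamine: 1.1 g/L × 0.188 L = 0.207 g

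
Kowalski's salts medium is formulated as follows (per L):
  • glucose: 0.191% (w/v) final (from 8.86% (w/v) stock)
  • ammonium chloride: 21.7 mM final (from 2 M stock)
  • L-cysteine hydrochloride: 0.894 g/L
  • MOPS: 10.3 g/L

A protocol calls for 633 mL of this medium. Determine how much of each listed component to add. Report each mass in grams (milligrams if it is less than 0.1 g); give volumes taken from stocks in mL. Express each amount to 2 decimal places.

Scale factor relative to 1 L: 0.633.
glucose: V = C2·V2/C1 = 0.191% ÷ 8.86% × 633 mL = 13.65 mL
ammonium chloride: dilute stock: 21.7 mM × 633 mL ÷ 2000 mM = 6.87 mL
L-cysteine hydrochloride: 0.894 g/L × 0.633 L = 0.57 g
MOPS: 10.3 g/L × 0.633 L = 6.52 g

glucose 13.65 mL; ammonium chloride 6.87 mL; L-cysteine hydrochloride 0.57 g; MOPS 6.52 g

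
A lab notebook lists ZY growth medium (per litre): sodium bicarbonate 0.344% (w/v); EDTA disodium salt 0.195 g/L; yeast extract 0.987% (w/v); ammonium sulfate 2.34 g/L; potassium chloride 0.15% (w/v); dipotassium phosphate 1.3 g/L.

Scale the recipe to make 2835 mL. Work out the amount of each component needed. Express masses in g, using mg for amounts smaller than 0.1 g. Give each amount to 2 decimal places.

sodium bicarbonate 9.75 g; EDTA disodium salt 0.55 g; yeast extract 27.98 g; ammonium sulfate 6.63 g; potassium chloride 4.25 g; dipotassium phosphate 3.69 g

Target volume = 2835 mL = 2.835 L.
sodium bicarbonate: 0.344% w/v = 3.44 g/L → 3.44 × 2.835 L = 9.75 g
EDTA disodium salt: 0.195 g/L × 2.835 L = 0.55 g
yeast extract: 0.987 g per 100 mL × 2835 mL ÷ 100 = 27.98 g
ammonium sulfate: 2.34 g/L × 2.835 L = 6.63 g
potassium chloride: 0.15 g per 100 mL × 2835 mL ÷ 100 = 4.25 g
dipotassium phosphate: 1.3 g/L × 2.835 L = 3.69 g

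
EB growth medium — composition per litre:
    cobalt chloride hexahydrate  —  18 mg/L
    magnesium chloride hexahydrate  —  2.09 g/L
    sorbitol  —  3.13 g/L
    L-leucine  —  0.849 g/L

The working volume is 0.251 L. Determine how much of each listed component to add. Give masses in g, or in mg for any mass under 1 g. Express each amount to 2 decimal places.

cobalt chloride hexahydrate 4.52 mg; magnesium chloride hexahydrate 524.59 mg; sorbitol 785.63 mg; L-leucine 213.10 mg

Scale factor relative to 1 L: 0.251.
cobalt chloride hexahydrate: 18 mg/L × 0.251 L = 4.52 mg
magnesium chloride hexahydrate: 2.09 g/L × 0.251 L = 0.52459 g = 524.59 mg
sorbitol: 3.13 g/L × 0.251 L = 0.78563 g = 785.63 mg
L-leucine: 0.849 g/L × 0.251 L = 0.213099 g = 213.10 mg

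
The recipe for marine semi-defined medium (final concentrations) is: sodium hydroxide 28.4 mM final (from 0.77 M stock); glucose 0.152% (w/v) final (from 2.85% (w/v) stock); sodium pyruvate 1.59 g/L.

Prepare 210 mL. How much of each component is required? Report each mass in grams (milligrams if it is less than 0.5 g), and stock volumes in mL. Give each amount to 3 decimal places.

sodium hydroxide 7.745 mL; glucose 11.200 mL; sodium pyruvate 333.900 mg

Working volume: 210 mL = 0.21 L.
sodium hydroxide: V = C2·V2/C1 = 28.4 mM × 210 mL ÷ 770 mM = 7.745 mL
glucose: V = C2·V2/C1 = 0.152% ÷ 2.85% × 210 mL = 11.200 mL
sodium pyruvate: 1.59 g/L × 0.21 L = 0.3339 g = 333.900 mg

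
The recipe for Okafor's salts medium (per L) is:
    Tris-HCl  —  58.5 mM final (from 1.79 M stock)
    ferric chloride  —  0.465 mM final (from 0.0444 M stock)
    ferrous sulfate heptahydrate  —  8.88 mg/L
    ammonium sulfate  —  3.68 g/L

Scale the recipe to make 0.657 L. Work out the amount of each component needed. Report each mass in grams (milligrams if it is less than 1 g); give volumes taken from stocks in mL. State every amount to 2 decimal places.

Tris-HCl 21.47 mL; ferric chloride 6.88 mL; ferrous sulfate heptahydrate 5.83 mg; ammonium sulfate 2.42 g

Working volume: 0.657 L.
Tris-HCl: C1V1 = C2V2 → 58.5 mM × 657 mL ÷ 1790 mM = 21.47 mL
ferric chloride: dilute stock: 0.465 mM × 657 mL ÷ 44.4 mM = 6.88 mL
ferrous sulfate heptahydrate: 8.88 mg/L × 0.657 L = 5.83 mg
ammonium sulfate: 3.68 g/L × 0.657 L = 2.42 g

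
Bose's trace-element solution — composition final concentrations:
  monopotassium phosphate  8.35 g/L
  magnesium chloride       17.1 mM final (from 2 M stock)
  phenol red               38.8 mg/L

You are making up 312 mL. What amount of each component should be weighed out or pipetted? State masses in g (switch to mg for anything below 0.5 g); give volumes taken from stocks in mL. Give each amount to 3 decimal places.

Working volume: 312 mL = 0.312 L.
monopotassium phosphate: 8.35 g/L × 0.312 L = 2.605 g
magnesium chloride: C1V1 = C2V2 → 17.1 mM × 312 mL ÷ 2000 mM = 2.668 mL
phenol red: 38.8 mg/L × 0.312 L = 12.106 mg

monopotassium phosphate 2.605 g; magnesium chloride 2.668 mL; phenol red 12.106 mg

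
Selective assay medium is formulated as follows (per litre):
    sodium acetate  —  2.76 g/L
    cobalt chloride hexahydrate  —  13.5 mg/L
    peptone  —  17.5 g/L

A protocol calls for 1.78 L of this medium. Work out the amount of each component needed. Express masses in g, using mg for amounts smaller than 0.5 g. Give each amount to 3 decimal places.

Working volume: 1.78 L.
sodium acetate: 2.76 g/L × 1.78 L = 4.913 g
cobalt chloride hexahydrate: 13.5 mg/L × 1.78 L = 24.030 mg
peptone: 17.5 g/L × 1.78 L = 31.150 g

sodium acetate 4.913 g; cobalt chloride hexahydrate 24.030 mg; peptone 31.150 g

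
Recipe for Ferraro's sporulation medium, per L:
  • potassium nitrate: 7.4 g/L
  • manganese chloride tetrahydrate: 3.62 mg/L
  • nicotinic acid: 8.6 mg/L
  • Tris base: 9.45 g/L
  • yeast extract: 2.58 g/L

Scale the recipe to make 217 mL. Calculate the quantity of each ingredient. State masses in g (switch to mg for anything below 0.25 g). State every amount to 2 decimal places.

Target volume = 217 mL = 0.217 L.
potassium nitrate: 7.4 g/L × 0.217 L = 1.61 g
manganese chloride tetrahydrate: 3.62 mg/L × 0.217 L = 0.79 mg
nicotinic acid: 8.6 mg/L × 0.217 L = 1.87 mg
Tris base: 9.45 g/L × 0.217 L = 2.05 g
yeast extract: 2.58 g/L × 0.217 L = 0.56 g

potassium nitrate 1.61 g; manganese chloride tetrahydrate 0.79 mg; nicotinic acid 1.87 mg; Tris base 2.05 g; yeast extract 0.56 g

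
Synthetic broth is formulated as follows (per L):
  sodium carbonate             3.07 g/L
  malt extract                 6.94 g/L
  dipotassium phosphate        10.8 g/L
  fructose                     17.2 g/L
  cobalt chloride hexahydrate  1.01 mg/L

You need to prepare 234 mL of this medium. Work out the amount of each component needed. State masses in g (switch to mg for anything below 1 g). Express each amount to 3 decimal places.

sodium carbonate 718.380 mg; malt extract 1.624 g; dipotassium phosphate 2.527 g; fructose 4.025 g; cobalt chloride hexahydrate 0.236 mg

Working volume: 234 mL = 0.234 L.
sodium carbonate: 3.07 g/L × 0.234 L = 0.71838 g = 718.380 mg
malt extract: 6.94 g/L × 0.234 L = 1.624 g
dipotassium phosphate: 10.8 g/L × 0.234 L = 2.527 g
fructose: 17.2 g/L × 0.234 L = 4.025 g
cobalt chloride hexahydrate: 1.01 mg/L × 0.234 L = 0.236 mg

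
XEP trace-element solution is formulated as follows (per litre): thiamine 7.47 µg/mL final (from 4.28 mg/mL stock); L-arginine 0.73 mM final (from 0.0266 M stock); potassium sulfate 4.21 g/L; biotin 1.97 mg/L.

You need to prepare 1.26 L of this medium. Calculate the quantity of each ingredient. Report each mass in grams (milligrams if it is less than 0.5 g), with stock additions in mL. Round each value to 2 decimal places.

Working volume: 1.26 L.
thiamine: V = C2·V2/C1 = 7.47 µg/mL × 1260 mL ÷ 4280 µg/mL = 2.20 mL
L-arginine: dilute stock: 0.73 mM × 1260 mL ÷ 26.6 mM = 34.58 mL
potassium sulfate: 4.21 g/L × 1.26 L = 5.30 g
biotin: 1.97 mg/L × 1.26 L = 2.48 mg

thiamine 2.20 mL; L-arginine 34.58 mL; potassium sulfate 5.30 g; biotin 2.48 mg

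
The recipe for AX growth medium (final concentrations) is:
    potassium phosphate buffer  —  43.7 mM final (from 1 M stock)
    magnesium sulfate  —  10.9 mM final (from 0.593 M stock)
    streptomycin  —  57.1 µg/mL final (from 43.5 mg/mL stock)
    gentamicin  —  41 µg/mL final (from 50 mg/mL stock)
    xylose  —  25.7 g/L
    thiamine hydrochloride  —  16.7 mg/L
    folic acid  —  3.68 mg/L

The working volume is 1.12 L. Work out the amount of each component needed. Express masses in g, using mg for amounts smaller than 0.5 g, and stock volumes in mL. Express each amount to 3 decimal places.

Working volume: 1.12 L.
potassium phosphate buffer: V = C2·V2/C1 = 43.7 mM × 1120 mL ÷ 1000 mM = 48.944 mL
magnesium sulfate: dilute stock: 10.9 mM × 1120 mL ÷ 593 mM = 20.587 mL
streptomycin: V = C2·V2/C1 = 57.1 µg/mL × 1120 mL ÷ 43500 µg/mL = 1.470 mL
gentamicin: V = C2·V2/C1 = 41 µg/mL × 1120 mL ÷ 50000 µg/mL = 0.918 mL
xylose: 25.7 g/L × 1.12 L = 28.784 g
thiamine hydrochloride: 16.7 mg/L × 1.12 L = 18.704 mg
folic acid: 3.68 mg/L × 1.12 L = 4.122 mg

potassium phosphate buffer 48.944 mL; magnesium sulfate 20.587 mL; streptomycin 1.470 mL; gentamicin 0.918 mL; xylose 28.784 g; thiamine hydrochloride 18.704 mg; folic acid 4.122 mg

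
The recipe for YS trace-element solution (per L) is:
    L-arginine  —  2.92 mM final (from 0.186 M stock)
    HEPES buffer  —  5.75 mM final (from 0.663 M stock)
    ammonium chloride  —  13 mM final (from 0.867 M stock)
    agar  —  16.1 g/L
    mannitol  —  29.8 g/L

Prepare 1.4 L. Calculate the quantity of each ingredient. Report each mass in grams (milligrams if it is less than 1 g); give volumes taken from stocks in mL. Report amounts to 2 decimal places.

Scale factor relative to 1 L: 1.4.
L-arginine: C1V1 = C2V2 → 2.92 mM × 1400 mL ÷ 186 mM = 21.98 mL
HEPES buffer: C1V1 = C2V2 → 5.75 mM × 1400 mL ÷ 663 mM = 12.14 mL
ammonium chloride: V = C2·V2/C1 = 13 mM × 1400 mL ÷ 867 mM = 20.99 mL
agar: 16.1 g/L × 1.4 L = 22.54 g
mannitol: 29.8 g/L × 1.4 L = 41.72 g

L-arginine 21.98 mL; HEPES buffer 12.14 mL; ammonium chloride 20.99 mL; agar 22.54 g; mannitol 41.72 g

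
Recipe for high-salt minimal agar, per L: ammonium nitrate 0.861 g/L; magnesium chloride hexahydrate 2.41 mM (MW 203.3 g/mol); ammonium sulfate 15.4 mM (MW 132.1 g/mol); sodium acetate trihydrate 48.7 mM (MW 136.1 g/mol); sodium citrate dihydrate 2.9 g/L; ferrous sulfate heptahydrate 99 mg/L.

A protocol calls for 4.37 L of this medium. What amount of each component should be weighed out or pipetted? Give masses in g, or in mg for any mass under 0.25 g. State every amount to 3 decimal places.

Scale factor relative to 1 L: 4.37.
ammonium nitrate: 0.861 g/L × 4.37 L = 3.763 g
magnesium chloride hexahydrate: 2.41 mmol/L × 203.3 g/mol × 4.37 L ÷ 1000 = 2.141 g
ammonium sulfate: 15.4 mmol/L × 132.1 g/mol × 4.37 L ÷ 1000 = 8.890 g
sodium acetate trihydrate: 48.7 mmol/L × 136.1 g/mol × 4.37 L ÷ 1000 = 28.965 g
sodium citrate dihydrate: 2.9 g/L × 4.37 L = 12.673 g
ferrous sulfate heptahydrate: 99 mg/L × 4.37 L = 432.63 mg = 0.433 g

ammonium nitrate 3.763 g; magnesium chloride hexahydrate 2.141 g; ammonium sulfate 8.890 g; sodium acetate trihydrate 28.965 g; sodium citrate dihydrate 12.673 g; ferrous sulfate heptahydrate 0.433 g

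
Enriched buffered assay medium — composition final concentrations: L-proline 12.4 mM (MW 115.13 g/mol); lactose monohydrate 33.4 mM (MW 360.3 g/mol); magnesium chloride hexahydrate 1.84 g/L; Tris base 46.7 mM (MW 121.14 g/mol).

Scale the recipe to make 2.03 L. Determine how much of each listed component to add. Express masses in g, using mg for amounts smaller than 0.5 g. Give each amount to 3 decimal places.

L-proline 2.898 g; lactose monohydrate 24.429 g; magnesium chloride hexahydrate 3.735 g; Tris base 11.484 g

Working volume: 2.03 L.
L-proline: 12.4 mmol/L × 115.13 g/mol × 2.03 L ÷ 1000 = 2.898 g
lactose monohydrate: 33.4 mmol/L × 360.3 g/mol × 2.03 L ÷ 1000 = 24.429 g
magnesium chloride hexahydrate: 1.84 g/L × 2.03 L = 3.735 g
Tris base: 46.7 mmol/L × 121.14 g/mol × 2.03 L ÷ 1000 = 11.484 g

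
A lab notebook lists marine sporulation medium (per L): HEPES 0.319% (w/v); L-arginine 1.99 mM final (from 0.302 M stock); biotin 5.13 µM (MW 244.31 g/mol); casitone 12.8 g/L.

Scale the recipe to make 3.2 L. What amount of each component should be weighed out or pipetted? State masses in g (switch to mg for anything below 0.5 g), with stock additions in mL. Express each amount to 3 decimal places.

HEPES 10.208 g; L-arginine 21.086 mL; biotin 4.011 mg; casitone 40.960 g

Scale factor relative to 1 L: 3.2.
HEPES: 0.319 g per 100 mL × 3200 mL ÷ 100 = 10.208 g
L-arginine: V = C2·V2/C1 = 1.99 mM × 3200 mL ÷ 302 mM = 21.086 mL
biotin: 5.13 µmol/L × 244.31 g/mol × 3.2 L ÷ 1000 = 4.011 mg
casitone: 12.8 g/L × 3.2 L = 40.960 g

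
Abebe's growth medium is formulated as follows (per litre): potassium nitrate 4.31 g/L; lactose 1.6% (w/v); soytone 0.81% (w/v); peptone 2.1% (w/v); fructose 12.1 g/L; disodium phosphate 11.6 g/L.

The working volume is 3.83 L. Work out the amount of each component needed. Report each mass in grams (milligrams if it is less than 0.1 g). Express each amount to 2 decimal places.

potassium nitrate 16.51 g; lactose 61.28 g; soytone 31.02 g; peptone 80.43 g; fructose 46.34 g; disodium phosphate 44.43 g

Working volume: 3.83 L.
potassium nitrate: 4.31 g/L × 3.83 L = 16.51 g
lactose: 1.6% w/v = 16 g/L → 16 × 3.83 L = 61.28 g
soytone: 0.81 g per 100 mL × 3830 mL ÷ 100 = 31.02 g
peptone: 2.1% w/v = 21 g/L → 21 × 3.83 L = 80.43 g
fructose: 12.1 g/L × 3.83 L = 46.34 g
disodium phosphate: 11.6 g/L × 3.83 L = 44.43 g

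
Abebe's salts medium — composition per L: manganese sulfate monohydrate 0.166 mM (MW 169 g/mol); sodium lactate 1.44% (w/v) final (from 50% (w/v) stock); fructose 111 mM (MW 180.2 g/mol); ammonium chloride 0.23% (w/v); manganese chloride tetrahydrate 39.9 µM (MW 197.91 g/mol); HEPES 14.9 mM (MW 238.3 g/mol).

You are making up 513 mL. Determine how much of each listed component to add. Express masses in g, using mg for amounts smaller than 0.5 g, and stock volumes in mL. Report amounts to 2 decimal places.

manganese sulfate monohydrate 14.39 mg; sodium lactate 14.77 mL; fructose 10.26 g; ammonium chloride 1.18 g; manganese chloride tetrahydrate 4.05 mg; HEPES 1.82 g

Working volume: 513 mL = 0.513 L.
manganese sulfate monohydrate: 0.166 mmol/L × 169 mg/mmol × 0.513 L = 14.39 mg
sodium lactate: C1V1 = C2V2 → 1.44% ÷ 50% × 513 mL = 14.77 mL
fructose: 111 mmol/L × 180.2 g/mol × 0.513 L ÷ 1000 = 10.26 g
ammonium chloride: 0.23 g per 100 mL × 513 mL ÷ 100 = 1.18 g
manganese chloride tetrahydrate: 39.9 µmol/L × 197.91 g/mol × 0.513 L ÷ 1000 = 4.05 mg
HEPES: 14.9 mmol/L × 238.3 g/mol × 0.513 L ÷ 1000 = 1.82 g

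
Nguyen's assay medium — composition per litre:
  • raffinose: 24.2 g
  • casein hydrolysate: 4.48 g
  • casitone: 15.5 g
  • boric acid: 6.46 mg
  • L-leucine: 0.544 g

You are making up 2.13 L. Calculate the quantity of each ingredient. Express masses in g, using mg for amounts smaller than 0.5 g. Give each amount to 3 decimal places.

Ratio of target to recipe volume: 2130 / 1000 = 2.13.
raffinose: 24.2 g × (2130 mL / 1000 mL) = 51.546 g
casein hydrolysate: 4.48 g × (2130 mL / 1000 mL) = 9.542 g
casitone: 15.5 g × (2130 mL / 1000 mL) = 33.015 g
boric acid: 6.46 mg × (2130 mL / 1000 mL) = 13.760 mg
L-leucine: 0.544 g × (2130 mL / 1000 mL) = 1.159 g

raffinose 51.546 g; casein hydrolysate 9.542 g; casitone 33.015 g; boric acid 13.760 mg; L-leucine 1.159 g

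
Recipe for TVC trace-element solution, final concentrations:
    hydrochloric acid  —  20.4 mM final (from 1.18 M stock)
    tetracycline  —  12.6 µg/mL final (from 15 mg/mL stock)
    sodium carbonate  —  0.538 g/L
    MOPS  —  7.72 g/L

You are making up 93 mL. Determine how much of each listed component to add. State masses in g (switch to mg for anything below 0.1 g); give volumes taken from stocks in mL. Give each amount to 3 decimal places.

hydrochloric acid 1.608 mL; tetracycline 0.078 mL; sodium carbonate 50.034 mg; MOPS 0.718 g

Scale factor relative to 1 L: 0.093.
hydrochloric acid: V = C2·V2/C1 = 20.4 mM × 93 mL ÷ 1180 mM = 1.608 mL
tetracycline: dilute stock: 12.6 µg/mL × 93 mL ÷ 15000 µg/mL = 0.078 mL
sodium carbonate: 0.538 g/L × 0.093 L = 0.050034 g = 50.034 mg
MOPS: 7.72 g/L × 0.093 L = 0.718 g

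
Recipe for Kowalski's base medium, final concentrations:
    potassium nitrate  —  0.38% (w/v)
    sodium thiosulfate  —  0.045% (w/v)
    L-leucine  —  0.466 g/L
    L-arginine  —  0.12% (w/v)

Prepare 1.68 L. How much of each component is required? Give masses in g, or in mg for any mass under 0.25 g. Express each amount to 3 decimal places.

Scale factor relative to 1 L: 1.68.
potassium nitrate: 0.38% w/v = 3.8 g/L → 3.8 × 1.68 L = 6.384 g
sodium thiosulfate: 0.045 g per 100 mL × 1680 mL ÷ 100 = 0.756 g
L-leucine: 0.466 g/L × 1.68 L = 0.783 g
L-arginine: 0.12% w/v = 1.2 g/L → 1.2 × 1.68 L = 2.016 g

potassium nitrate 6.384 g; sodium thiosulfate 0.756 g; L-leucine 0.783 g; L-arginine 2.016 g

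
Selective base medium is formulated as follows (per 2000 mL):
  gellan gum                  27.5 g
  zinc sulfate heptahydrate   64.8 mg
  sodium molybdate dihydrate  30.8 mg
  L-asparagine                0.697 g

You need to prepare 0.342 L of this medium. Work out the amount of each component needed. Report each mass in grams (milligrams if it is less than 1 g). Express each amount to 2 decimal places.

gellan gum 4.70 g; zinc sulfate heptahydrate 11.08 mg; sodium molybdate dihydrate 5.27 mg; L-asparagine 119.19 mg

Ratio of target to recipe volume: 342 / 2000 = 0.171.
gellan gum: 27.5 g × (342 mL / 2000 mL) = 4.70 g
zinc sulfate heptahydrate: 64.8 mg × (342 mL / 2000 mL) = 11.08 mg
sodium molybdate dihydrate: 30.8 mg × (342 mL / 2000 mL) = 5.27 mg
L-asparagine: 0.697 g × (342 mL / 2000 mL) = 0.119187 g = 119.19 mg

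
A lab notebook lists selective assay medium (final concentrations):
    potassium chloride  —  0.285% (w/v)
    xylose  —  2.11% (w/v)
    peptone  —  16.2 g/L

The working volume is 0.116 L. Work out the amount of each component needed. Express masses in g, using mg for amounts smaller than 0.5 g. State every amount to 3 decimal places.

Scale factor relative to 1 L: 0.116.
potassium chloride: 0.285% w/v = 2.85 g/L → 2.85 × 0.116 L = 0.3306 g = 330.600 mg
xylose: 2.11% w/v = 21.1 g/L → 21.1 × 0.116 L = 2.448 g
peptone: 16.2 g/L × 0.116 L = 1.879 g

potassium chloride 330.600 mg; xylose 2.448 g; peptone 1.879 g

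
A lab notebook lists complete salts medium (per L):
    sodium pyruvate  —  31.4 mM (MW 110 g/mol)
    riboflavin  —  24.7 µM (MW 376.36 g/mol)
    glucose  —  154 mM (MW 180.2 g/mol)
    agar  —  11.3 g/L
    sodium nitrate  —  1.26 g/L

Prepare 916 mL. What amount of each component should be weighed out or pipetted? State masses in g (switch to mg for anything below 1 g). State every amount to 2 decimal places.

sodium pyruvate 3.16 g; riboflavin 8.52 mg; glucose 25.42 g; agar 10.35 g; sodium nitrate 1.15 g

Target volume = 916 mL = 0.916 L.
sodium pyruvate: 31.4 mmol/L × 110 g/mol × 0.916 L ÷ 1000 = 3.16 g
riboflavin: 24.7 µmol/L × 376.36 g/mol × 0.916 L ÷ 1000 = 8.52 mg
glucose: 154 mmol/L × 180.2 g/mol × 0.916 L ÷ 1000 = 25.42 g
agar: 11.3 g/L × 0.916 L = 10.35 g
sodium nitrate: 1.26 g/L × 0.916 L = 1.15 g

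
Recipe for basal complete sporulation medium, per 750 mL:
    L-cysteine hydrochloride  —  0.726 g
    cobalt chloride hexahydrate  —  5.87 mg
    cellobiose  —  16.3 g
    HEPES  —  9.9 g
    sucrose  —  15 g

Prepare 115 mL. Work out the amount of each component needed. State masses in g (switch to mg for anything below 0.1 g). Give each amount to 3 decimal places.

Scale factor = 115 mL / 750 mL = 0.153333.
L-cysteine hydrochloride: 0.726 g × (115 mL / 750 mL) = 0.111 g
cobalt chloride hexahydrate: 5.87 mg × (115 mL / 750 mL) = 0.900 mg
cellobiose: 16.3 g × (115 mL / 750 mL) = 2.499 g
HEPES: 9.9 g × (115 mL / 750 mL) = 1.518 g
sucrose: 15 g × (115 mL / 750 mL) = 2.300 g

L-cysteine hydrochloride 0.111 g; cobalt chloride hexahydrate 0.900 mg; cellobiose 2.499 g; HEPES 1.518 g; sucrose 2.300 g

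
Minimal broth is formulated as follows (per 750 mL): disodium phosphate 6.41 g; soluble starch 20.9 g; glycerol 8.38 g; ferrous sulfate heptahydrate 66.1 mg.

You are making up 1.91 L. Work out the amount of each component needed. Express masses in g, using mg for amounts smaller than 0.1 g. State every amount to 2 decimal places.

disodium phosphate 16.32 g; soluble starch 53.23 g; glycerol 21.34 g; ferrous sulfate heptahydrate 0.17 g

Ratio of target to recipe volume: 1910 / 750 = 2.54667.
disodium phosphate: 6.41 g × (1910 mL / 750 mL) = 16.32 g
soluble starch: 20.9 g × (1910 mL / 750 mL) = 53.23 g
glycerol: 8.38 g × (1910 mL / 750 mL) = 21.34 g
ferrous sulfate heptahydrate: 66.1 mg × (1910 mL / 750 mL) = 168.335 mg = 0.17 g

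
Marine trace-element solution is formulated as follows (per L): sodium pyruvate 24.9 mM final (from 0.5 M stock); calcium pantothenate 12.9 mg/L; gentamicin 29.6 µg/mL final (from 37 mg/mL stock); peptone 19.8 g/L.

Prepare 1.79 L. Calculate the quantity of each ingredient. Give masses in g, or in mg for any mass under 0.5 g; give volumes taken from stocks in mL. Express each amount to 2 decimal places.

sodium pyruvate 89.14 mL; calcium pantothenate 23.09 mg; gentamicin 1.43 mL; peptone 35.44 g

Scale factor relative to 1 L: 1.79.
sodium pyruvate: dilute stock: 24.9 mM × 1790 mL ÷ 500 mM = 89.14 mL
calcium pantothenate: 12.9 mg/L × 1.79 L = 23.09 mg
gentamicin: dilute stock: 29.6 µg/mL × 1790 mL ÷ 37000 µg/mL = 1.43 mL
peptone: 19.8 g/L × 1.79 L = 35.44 g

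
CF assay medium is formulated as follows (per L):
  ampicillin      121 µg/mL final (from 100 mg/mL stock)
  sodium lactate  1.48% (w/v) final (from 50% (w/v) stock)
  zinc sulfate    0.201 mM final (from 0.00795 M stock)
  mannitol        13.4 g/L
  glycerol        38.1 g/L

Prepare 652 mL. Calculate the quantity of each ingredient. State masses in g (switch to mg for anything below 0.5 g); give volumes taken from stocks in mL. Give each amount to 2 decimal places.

Scale factor relative to 1 L: 0.652.
ampicillin: C1V1 = C2V2 → 121 µg/mL × 652 mL ÷ 100000 µg/mL = 0.79 mL
sodium lactate: dilute stock: 1.48% ÷ 50% × 652 mL = 19.30 mL
zinc sulfate: C1V1 = C2V2 → 0.201 mM × 652 mL ÷ 7.95 mM = 16.48 mL
mannitol: 13.4 g/L × 0.652 L = 8.74 g
glycerol: 38.1 g/L × 0.652 L = 24.84 g

ampicillin 0.79 mL; sodium lactate 19.30 mL; zinc sulfate 16.48 mL; mannitol 8.74 g; glycerol 24.84 g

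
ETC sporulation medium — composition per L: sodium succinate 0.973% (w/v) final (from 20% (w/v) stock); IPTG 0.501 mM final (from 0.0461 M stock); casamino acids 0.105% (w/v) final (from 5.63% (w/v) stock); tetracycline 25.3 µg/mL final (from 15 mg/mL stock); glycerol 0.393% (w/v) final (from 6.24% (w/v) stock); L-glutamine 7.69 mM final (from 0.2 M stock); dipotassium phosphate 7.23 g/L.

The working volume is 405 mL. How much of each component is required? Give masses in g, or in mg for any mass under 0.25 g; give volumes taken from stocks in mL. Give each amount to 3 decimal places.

sodium succinate 19.703 mL; IPTG 4.401 mL; casamino acids 7.553 mL; tetracycline 0.683 mL; glycerol 25.507 mL; L-glutamine 15.572 mL; dipotassium phosphate 2.928 g

Target volume = 405 mL = 0.405 L.
sodium succinate: C1V1 = C2V2 → 0.973% ÷ 20% × 405 mL = 19.703 mL
IPTG: C1V1 = C2V2 → 0.501 mM × 405 mL ÷ 46.1 mM = 4.401 mL
casamino acids: V = C2·V2/C1 = 0.105% ÷ 5.63% × 405 mL = 7.553 mL
tetracycline: dilute stock: 25.3 µg/mL × 405 mL ÷ 15000 µg/mL = 0.683 mL
glycerol: V = C2·V2/C1 = 0.393% ÷ 6.24% × 405 mL = 25.507 mL
L-glutamine: C1V1 = C2V2 → 7.69 mM × 405 mL ÷ 200 mM = 15.572 mL
dipotassium phosphate: 7.23 g/L × 0.405 L = 2.928 g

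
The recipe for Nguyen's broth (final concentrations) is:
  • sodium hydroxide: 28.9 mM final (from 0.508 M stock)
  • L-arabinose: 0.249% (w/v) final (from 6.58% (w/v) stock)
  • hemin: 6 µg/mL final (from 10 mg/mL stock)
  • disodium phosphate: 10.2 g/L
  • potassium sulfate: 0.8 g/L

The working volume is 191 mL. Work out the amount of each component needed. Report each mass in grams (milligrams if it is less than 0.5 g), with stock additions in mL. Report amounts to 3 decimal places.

sodium hydroxide 10.866 mL; L-arabinose 7.228 mL; hemin 0.115 mL; disodium phosphate 1.948 g; potassium sulfate 152.800 mg

Working volume: 191 mL = 0.191 L.
sodium hydroxide: dilute stock: 28.9 mM × 191 mL ÷ 508 mM = 10.866 mL
L-arabinose: V = C2·V2/C1 = 0.249% ÷ 6.58% × 191 mL = 7.228 mL
hemin: dilute stock: 6 µg/mL × 191 mL ÷ 10000 µg/mL = 0.115 mL
disodium phosphate: 10.2 g/L × 0.191 L = 1.948 g
potassium sulfate: 0.8 g/L × 0.191 L = 0.1528 g = 152.800 mg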